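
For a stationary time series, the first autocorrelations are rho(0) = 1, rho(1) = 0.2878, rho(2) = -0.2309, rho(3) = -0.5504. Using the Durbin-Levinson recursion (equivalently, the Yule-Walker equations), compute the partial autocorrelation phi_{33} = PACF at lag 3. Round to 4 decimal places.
\phi_{33} = -0.4479

The PACF at lag k is phi_{kk}, the last component of the solution
to the Yule-Walker system G_k phi = r_k where
  (G_k)_{ij} = rho(|i - j|), (r_k)_i = rho(i), i,j = 1..k.
Equivalently, Durbin-Levinson gives phi_{kk} iteratively:
  phi_{11} = rho(1)
  phi_{kk} = [rho(k) - sum_{j=1..k-1} phi_{k-1,j} rho(k-j)]
            / [1 - sum_{j=1..k-1} phi_{k-1,j} rho(j)],
  phi_{k,j} = phi_{k-1,j} - phi_{kk} phi_{k-1,k-j},  j = 1..k-1.
Step k = 1:
  phi_11 = rho(1) = 0.2878.
Step k = 2:
  phi_22 = [rho(2) - phi_11 rho(1)] / [1 - phi_11 rho(1)] = [-0.2309 - (0.2878)(0.2878)] / [1 - (0.2878)(0.2878)]
         = -0.31372884 / 0.91717116 = -0.342061.
  Update: phi_21 = phi_11 - phi_22 phi_11 = 0.2878 - (-0.342061)(0.2878) = 0.386245.
Step k = 3:
  phi_33 = [rho(3) - phi_21 rho(2) - phi_22 rho(1)] / [1 - phi_21 rho(1) - phi_22 rho(2)]
    numerator   = -0.5504 - (0.386245)(-0.2309) - (-0.342061)(0.2878) = -0.3627707
    denominator = 1 - (0.386245)(0.2878) - (-0.342061)(-0.2309) = 0.80985664
  phi_33 = -0.3627707 / 0.80985664 = -0.4479.
Therefore phi_{33} = -0.4479.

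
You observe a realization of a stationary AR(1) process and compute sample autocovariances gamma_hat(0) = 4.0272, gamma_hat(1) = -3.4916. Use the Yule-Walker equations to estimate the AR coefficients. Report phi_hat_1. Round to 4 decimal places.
\hat\phi_{1} = -0.8670

The Yule-Walker equations for an AR(p) process read, in matrix form,
  Gamma_p phi = r_p,   with   (Gamma_p)_{ij} = gamma(|i - j|),
                       (r_p)_i = gamma(i),   i,j = 1..p.
Substitute the sample gammas (Toeplitz matrix and right-hand side of size 1):
  Gamma_p = [[4.0272]]
  r_p     = [-3.4916]
With p = 1 this is the single equation gamma(0) phi_1 = gamma(1):
  phi_hat_1 = gamma(1) / gamma(0) = -3.4916 / 4.0272 = -0.8670.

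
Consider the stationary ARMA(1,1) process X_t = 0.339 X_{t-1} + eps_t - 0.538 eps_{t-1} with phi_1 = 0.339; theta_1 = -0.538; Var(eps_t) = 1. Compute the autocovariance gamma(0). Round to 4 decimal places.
\gamma(0) = 1.0447

Multiply the model equation by X_{t-k} and take expectations. With theta_0 = psi_0 = 1 and psi_j the MA(infinity) weights, this gives
  gamma(k) - sum_i phi_i gamma(k-i) = c_k,
  c_k = sigma^2 * sum_{j=k..q} theta_j psi_{j-k}   (c_k = 0 for k > q),
using gamma(-m) = gamma(m).
psi-weights needed (psi_j = theta_j + sum_i phi_i psi_{j-i}):
  psi_1 = theta_1 + phi_1 = -0.538 + (0.339) = -0.199
Right-hand sides:
  c_0 = sigma^2 (1 + theta_1 psi_1) = 1 * (1 + (-0.538)(-0.199)) = 1 * 1.107062 = 1.107062
  c_1 = sigma^2 theta_1 = 1 * (-0.538) = -0.538
  c_2 = 0
Equations for k = 0 and k = 1 (AR order 1):
  gamma(0) = phi_1 gamma(1) + c_0
  gamma(1) = phi_1 gamma(0) + c_1
Substituting the second into the first: gamma(0) (1 - phi_1^2) = c_0 + phi_1 c_1, so
  gamma(0) = (c_0 + phi_1 c_1) / (1 - phi_1^2) = (1.107062 + (0.339)(-0.538)) / (1 - (0.339)^2) = 0.92468 / 0.885079 = 1.044743.
Therefore gamma(0) = 1.0447 (to 4 decimal places).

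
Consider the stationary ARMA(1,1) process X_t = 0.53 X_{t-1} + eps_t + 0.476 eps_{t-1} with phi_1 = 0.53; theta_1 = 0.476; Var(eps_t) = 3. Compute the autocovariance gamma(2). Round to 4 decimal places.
\gamma(2) = 2.7855

Multiply the model equation by X_{t-k} and take expectations. With theta_0 = psi_0 = 1 and psi_j the MA(infinity) weights, this gives
  gamma(k) - sum_i phi_i gamma(k-i) = c_k,
  c_k = sigma^2 * sum_{j=k..q} theta_j psi_{j-k}   (c_k = 0 for k > q),
using gamma(-m) = gamma(m).
psi-weights needed (psi_j = theta_j + sum_i phi_i psi_{j-i}):
  psi_1 = theta_1 + phi_1 = 0.476 + (0.53) = 1.006
Right-hand sides:
  c_0 = sigma^2 (1 + theta_1 psi_1) = 3 * (1 + (0.476)(1.006)) = 3 * 1.478856 = 4.436568
  c_1 = sigma^2 theta_1 = 3 * (0.476) = 1.428
  c_2 = 0
Equations for k = 0 and k = 1 (AR order 1):
  gamma(0) = phi_1 gamma(1) + c_0
  gamma(1) = phi_1 gamma(0) + c_1
Substituting the second into the first: gamma(0) (1 - phi_1^2) = c_0 + phi_1 c_1, so
  gamma(0) = (c_0 + phi_1 c_1) / (1 - phi_1^2) = (4.436568 + (0.53)(1.428)) / (1 - (0.53)^2) = 5.193408 / 0.7191 = 7.222094.
  gamma(1) = phi_1 gamma(0) + c_1 = (0.53)(7.222094) + (1.428) = 5.25571.
For k = 2 (> q): gamma(2) = phi_1 gamma(1) = (0.53)(5.25571) = 2.785526.
Therefore gamma(2) = 2.7855 (to 4 decimal places).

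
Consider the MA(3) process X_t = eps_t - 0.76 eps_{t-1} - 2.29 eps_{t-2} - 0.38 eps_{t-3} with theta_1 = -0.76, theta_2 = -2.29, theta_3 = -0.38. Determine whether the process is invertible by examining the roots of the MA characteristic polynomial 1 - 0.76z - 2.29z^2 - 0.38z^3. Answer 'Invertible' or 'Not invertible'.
\text{Not invertible}

The MA(q) characteristic polynomial is P(z) = 1 - 0.76z - 2.29z^2 - 0.38z^3.
Invertibility requires all roots to lie outside the unit circle, i.e. |z| > 1 for every root.
Degree 3: look for a simple real root z0 first, then factor out (1 - z/z0) and solve the remaining quadratic.
Testing z0 = 0.5: P(0.5) = 1 + (-0.76)(0.5) + (-2.29)(0.5)^2 + (-0.38)(0.5)^3
  = 1 + (-0.38) + (-0.5725) + (-0.0475) = 0.  So z_0 = 0.5 is a root, |z_0| = 0.5.
Divide out the factor (1 - 2 z) = (1 - z/z0) (since 1/z0 = 2):
  P(z) = (1 - 2 z)(1 + (1.24) z + (0.19) z^2)
  [check: z-coef 1.24 - (2) = -0.76; z^2-coef 0.19 - (2)(1.24) = -2.29; z^3-coef -(2)(0.19) = -0.38.]
Remaining roots from the quadratic factor 1 + (1.24) z + (0.19) z^2:
  Set 1 + (1.24) z + (0.19) z^2 = 0, i.e. a z^2 + b z + c = 0 with a = 0.19, b = 1.24, c = 1.
  Discriminant D = b^2 - 4ac = (1.24)^2 - 4*(0.19)*1 = 1.5376 - (0.76) = 0.7776.
  D >= 0, so the roots are real: z = (-b +/- sqrt(D)) / (2a) = (-1.24 +/- 0.881816) / (0.38).
    z_1 = (-1.24 + 0.881816) / (0.38) = -0.9426,   |z_1| = 0.9426.
    z_2 = (-1.24 - 0.881816) / (0.38) = -5.5837,   |z_2| = 5.5837.
Moduli of all roots: 0.5000, 0.9426, 5.5837.
All moduli strictly greater than 1? No.
Verdict: Not invertible.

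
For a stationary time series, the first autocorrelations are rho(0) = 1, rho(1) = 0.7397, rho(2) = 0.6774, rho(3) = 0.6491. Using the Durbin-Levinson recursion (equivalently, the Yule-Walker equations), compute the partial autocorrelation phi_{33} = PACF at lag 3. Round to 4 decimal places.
\phi_{33} = 0.1911

The PACF at lag k is phi_{kk}, the last component of the solution
to the Yule-Walker system G_k phi = r_k where
  (G_k)_{ij} = rho(|i - j|), (r_k)_i = rho(i), i,j = 1..k.
Equivalently, Durbin-Levinson gives phi_{kk} iteratively:
  phi_{11} = rho(1)
  phi_{kk} = [rho(k) - sum_{j=1..k-1} phi_{k-1,j} rho(k-j)]
            / [1 - sum_{j=1..k-1} phi_{k-1,j} rho(j)],
  phi_{k,j} = phi_{k-1,j} - phi_{kk} phi_{k-1,k-j},  j = 1..k-1.
Step k = 1:
  phi_11 = rho(1) = 0.7397.
Step k = 2:
  phi_22 = [rho(2) - phi_11 rho(1)] / [1 - phi_11 rho(1)] = [0.6774 - (0.7397)(0.7397)] / [1 - (0.7397)(0.7397)]
         = 0.13024391 / 0.45284391 = 0.287613.
  Update: phi_21 = phi_11 - phi_22 phi_11 = 0.7397 - (0.287613)(0.7397) = 0.526952.
Step k = 3:
  phi_33 = [rho(3) - phi_21 rho(2) - phi_22 rho(1)] / [1 - phi_21 rho(1) - phi_22 rho(2)]
    numerator   = 0.6491 - (0.526952)(0.6774) - (0.287613)(0.7397) = 0.07939487
    denominator = 1 - (0.526952)(0.7397) - (0.287613)(0.6774) = 0.41538404
  phi_33 = 0.07939487 / 0.41538404 = 0.1911.
Therefore phi_{33} = 0.1911.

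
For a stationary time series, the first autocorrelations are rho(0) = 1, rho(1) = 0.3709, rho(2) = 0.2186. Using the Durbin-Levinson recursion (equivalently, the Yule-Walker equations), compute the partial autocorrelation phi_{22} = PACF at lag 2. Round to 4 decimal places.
\phi_{22} = 0.0940

The PACF at lag k is phi_{kk}, the last component of the solution
to the Yule-Walker system G_k phi = r_k where
  (G_k)_{ij} = rho(|i - j|), (r_k)_i = rho(i), i,j = 1..k.
Equivalently, Durbin-Levinson gives phi_{kk} iteratively:
  phi_{11} = rho(1)
  phi_{kk} = [rho(k) - sum_{j=1..k-1} phi_{k-1,j} rho(k-j)]
            / [1 - sum_{j=1..k-1} phi_{k-1,j} rho(j)],
  phi_{k,j} = phi_{k-1,j} - phi_{kk} phi_{k-1,k-j},  j = 1..k-1.
Step k = 1:
  phi_11 = rho(1) = 0.3709.
Step k = 2:
  phi_22 = [rho(2) - phi_11 rho(1)] / [1 - phi_11 rho(1)] = [0.2186 - (0.3709)(0.3709)] / [1 - (0.3709)(0.3709)]
         = 0.08103319 / 0.86243319 = 0.094.
Therefore phi_{22} = 0.0940.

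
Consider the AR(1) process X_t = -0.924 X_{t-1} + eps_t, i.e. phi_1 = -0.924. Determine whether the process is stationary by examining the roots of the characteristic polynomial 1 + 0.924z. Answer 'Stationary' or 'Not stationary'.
\text{Stationary}

The AR(p) characteristic polynomial is P(z) = 1 + 0.924z.
Stationarity requires all roots to lie outside the unit circle, i.e. |z| > 1 for every root.
This is linear in z: 1 + (0.924) z = 0  =>  z = -1/(0.924) = -1.082251,  |z| = 1.082251.
Moduli of all roots: 1.0823.
All moduli strictly greater than 1? Yes.
Verdict: Stationary.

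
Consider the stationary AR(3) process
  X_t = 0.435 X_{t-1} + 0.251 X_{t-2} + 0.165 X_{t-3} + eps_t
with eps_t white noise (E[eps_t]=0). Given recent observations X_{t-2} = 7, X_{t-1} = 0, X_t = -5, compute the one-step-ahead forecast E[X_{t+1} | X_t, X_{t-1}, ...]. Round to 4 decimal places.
E[X_{t+1} \mid \mathcal F_t] = -1.0200

For an AR(p) model X_t = c + sum_i phi_i X_{t-i} + eps_t, the
one-step-ahead conditional mean is
  E[X_{t+1} | X_t, ...] = c + sum_i phi_i X_{t+1-i}.
Substitute known values:
  E[X_{t+1} | ...] = (0.435) * (-5) + (0.251) * (0) + (0.165) * (7)
                   = -1.0200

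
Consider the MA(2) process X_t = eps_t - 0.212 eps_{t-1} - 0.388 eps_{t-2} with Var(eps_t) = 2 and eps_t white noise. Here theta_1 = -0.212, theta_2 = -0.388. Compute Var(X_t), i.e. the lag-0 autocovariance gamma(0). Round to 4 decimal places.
\gamma(0) = 2.3910

For an MA(q) process X_t = eps_t + sum_i theta_i eps_{t-i} with
Var(eps_t) = sigma^2, the variance is
  gamma(0) = sigma^2 * (1 + sum_i theta_i^2).
  sum_i theta_i^2 = (-0.212)^2 + (-0.388)^2 = 0.044944 + 0.150544 = 0.195488.
  gamma(0) = 2 * (1 + 0.195488) = 2 * 1.195488 = 2.390976, which rounds to 2.3910.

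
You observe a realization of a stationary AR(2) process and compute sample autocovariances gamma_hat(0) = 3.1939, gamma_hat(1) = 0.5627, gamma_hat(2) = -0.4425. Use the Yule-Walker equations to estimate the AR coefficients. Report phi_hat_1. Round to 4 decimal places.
\hat\phi_{1} = 0.2070

The Yule-Walker equations for an AR(p) process read, in matrix form,
  Gamma_p phi = r_p,   with   (Gamma_p)_{ij} = gamma(|i - j|),
                       (r_p)_i = gamma(i),   i,j = 1..p.
Substitute the sample gammas (Toeplitz matrix and right-hand side of size 2):
  Gamma_p = [[3.1939, 0.5627], [0.5627, 3.1939]]
  r_p     = [0.5627, -0.4425]
Written out:
  3.1939 phi_1 + 0.5627 phi_2 = 0.5627
  0.5627 phi_1 + 3.1939 phi_2 = -0.4425
Solve by Cramer's rule:
  det = gamma(0)^2 - gamma(1)^2 = (3.1939)^2 - (0.5627)^2 = 10.20099721 - 0.31663129 = 9.88436592
  phi_hat_1 = [gamma(1) gamma(0) - gamma(1) gamma(2)] / det = [(0.5627)(3.1939) - (0.5627)(-0.4425)] / 9.88436592 = 2.04620228 / 9.88436592 = 0.207
  phi_hat_2 = [gamma(0) gamma(2) - gamma(1)^2] / det = [(3.1939)(-0.4425) - (0.5627)^2] / 9.88436592 = -1.72993204 / 9.88436592 = -0.175
So phi_hat = [0.2070, -0.1750].
Therefore phi_hat_1 = 0.2070.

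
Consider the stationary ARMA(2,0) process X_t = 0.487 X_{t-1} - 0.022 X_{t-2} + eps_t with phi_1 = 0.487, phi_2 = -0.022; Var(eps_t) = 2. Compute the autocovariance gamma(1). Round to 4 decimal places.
\gamma(1) = 1.2336

Multiply the model equation by X_{t-k} and take expectations. With theta_0 = psi_0 = 1 and psi_j the MA(infinity) weights, this gives
  gamma(k) - sum_i phi_i gamma(k-i) = c_k,
  c_k = sigma^2 * sum_{j=k..q} theta_j psi_{j-k}   (c_k = 0 for k > q),
using gamma(-m) = gamma(m).
Pure AR (q = 0): c_0 = sigma^2 = 2, c_k = 0 for k >= 1.
Equations for k = 0, 1, 2 (AR order 2, c_2 = 0):
  (E0) gamma(0) = phi_1 gamma(1) + phi_2 gamma(2) + c_0
  (E1) gamma(1) = phi_1 gamma(0) + phi_2 gamma(1) + c_1
  (E2) gamma(2) = phi_1 gamma(1) + phi_2 gamma(0)
From (E1): gamma(1) = A gamma(0) + B with
  A = phi_1 / (1 - phi_2) = 0.487 / 1.022 = 0.476517,   B = c_1 / (1 - phi_2) = 0 / 1.022 = 0.
Insert (E2) into (E0): gamma(0) (1 - phi_2^2) = phi_1 (1 + phi_2) gamma(1) + c_0.
  phi_1 (1 + phi_2) = (0.487)(0.978) = 0.476286,   1 - phi_2^2 = 0.999516.
Replace gamma(1) by A gamma(0) + B and collect gamma(0):
  gamma(0) [0.999516 - (0.476286)(0.476517)] = c_0 = 2
  gamma(0) * 0.772558 = 2
  gamma(0) = 2 / 0.772558 = 2.588803.
  gamma(1) = A gamma(0) = (0.476517)(2.588803) = 1.233608.
Therefore gamma(1) = 1.2336 (to 4 decimal places).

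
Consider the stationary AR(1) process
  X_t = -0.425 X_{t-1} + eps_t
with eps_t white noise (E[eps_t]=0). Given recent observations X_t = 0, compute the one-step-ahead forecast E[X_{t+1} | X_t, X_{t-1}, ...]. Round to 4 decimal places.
E[X_{t+1} \mid \mathcal F_t] = 0.0000

For an AR(p) model X_t = c + sum_i phi_i X_{t-i} + eps_t, the
one-step-ahead conditional mean is
  E[X_{t+1} | X_t, ...] = c + sum_i phi_i X_{t+1-i}.
Substitute known values:
  E[X_{t+1} | ...] = (-0.425) * (0)
                   = 0.0000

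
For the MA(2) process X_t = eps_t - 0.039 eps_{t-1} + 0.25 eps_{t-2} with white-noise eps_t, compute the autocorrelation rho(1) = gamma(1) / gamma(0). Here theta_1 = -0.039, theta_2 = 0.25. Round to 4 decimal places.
\rho(1) = -0.0458

For an MA(q) process with theta_0 = 1, the autocovariance is
  gamma(k) = sigma^2 * sum_{i=0..q-k} theta_i * theta_{i+k},
and rho(k) = gamma(k) / gamma(0). Sigma^2 cancels.
  numerator   = (1)*(-0.039) + (-0.039)*(0.25) = -0.04875.
  denominator = (1)^2 + (-0.039)^2 + (0.25)^2 = 1.064021.
  rho(1) = -0.04875 / 1.064021 = -0.0458.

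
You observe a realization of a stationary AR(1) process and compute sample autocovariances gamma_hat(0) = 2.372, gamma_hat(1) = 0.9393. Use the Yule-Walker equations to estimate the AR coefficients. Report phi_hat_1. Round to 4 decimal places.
\hat\phi_{1} = 0.3960

The Yule-Walker equations for an AR(p) process read, in matrix form,
  Gamma_p phi = r_p,   with   (Gamma_p)_{ij} = gamma(|i - j|),
                       (r_p)_i = gamma(i),   i,j = 1..p.
Substitute the sample gammas (Toeplitz matrix and right-hand side of size 1):
  Gamma_p = [[2.372]]
  r_p     = [0.9393]
With p = 1 this is the single equation gamma(0) phi_1 = gamma(1):
  phi_hat_1 = gamma(1) / gamma(0) = 0.9393 / 2.372 = 0.3960.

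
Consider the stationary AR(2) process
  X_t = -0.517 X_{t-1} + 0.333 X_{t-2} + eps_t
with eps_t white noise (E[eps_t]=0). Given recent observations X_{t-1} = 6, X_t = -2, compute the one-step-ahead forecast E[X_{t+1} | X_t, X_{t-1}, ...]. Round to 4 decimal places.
E[X_{t+1} \mid \mathcal F_t] = 3.0320

For an AR(p) model X_t = c + sum_i phi_i X_{t-i} + eps_t, the
one-step-ahead conditional mean is
  E[X_{t+1} | X_t, ...] = c + sum_i phi_i X_{t+1-i}.
Substitute known values:
  E[X_{t+1} | ...] = (-0.517) * (-2) + (0.333) * (6)
                   = 3.0320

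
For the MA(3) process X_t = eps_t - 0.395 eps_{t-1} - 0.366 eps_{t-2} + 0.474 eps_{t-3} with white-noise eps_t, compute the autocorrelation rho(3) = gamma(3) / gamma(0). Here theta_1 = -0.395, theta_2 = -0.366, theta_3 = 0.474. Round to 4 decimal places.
\rho(3) = 0.3129

For an MA(q) process with theta_0 = 1, the autocovariance is
  gamma(k) = sigma^2 * sum_{i=0..q-k} theta_i * theta_{i+k},
and rho(k) = gamma(k) / gamma(0). Sigma^2 cancels.
  numerator   = (1)*(0.474) = 0.474.
  denominator = (1)^2 + (-0.395)^2 + (-0.366)^2 + (0.474)^2 = 1.514657.
  rho(3) = 0.474 / 1.514657 = 0.3129.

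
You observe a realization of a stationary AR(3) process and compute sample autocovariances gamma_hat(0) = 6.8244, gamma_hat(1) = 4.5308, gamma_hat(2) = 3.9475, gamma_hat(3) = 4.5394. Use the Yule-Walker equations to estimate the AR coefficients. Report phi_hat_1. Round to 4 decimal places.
\hat\phi_{1} = 0.4010

The Yule-Walker equations for an AR(p) process read, in matrix form,
  Gamma_p phi = r_p,   with   (Gamma_p)_{ij} = gamma(|i - j|),
                       (r_p)_i = gamma(i),   i,j = 1..p.
Substitute the sample gammas (Toeplitz matrix and right-hand side of size 3):
  Gamma_p = [[6.8244, 4.5308, 3.9475], [4.5308, 6.8244, 4.5308], [3.9475, 4.5308, 6.8244]]
  r_p     = [4.5308, 3.9475, 4.5394]
Written out (R1..R3):
  (R1) 6.8244 phi_1 + 4.5308 phi_2 + 3.9475 phi_3 = 4.5308
  (R2) 4.5308 phi_1 + 6.8244 phi_2 + 4.5308 phi_3 = 3.9475
  (R3) 3.9475 phi_1 + 4.5308 phi_2 + 6.8244 phi_3 = 4.5394
Gaussian elimination:
  R2 <- R2 - (4.5308/6.8244) R1 = R2 - (0.663912) R1:  3.816348 phi_2 + 1.910008 phi_3 = 0.939448
  R3 <- R3 - (3.9475/6.8244) R1 = R3 - (0.578439) R1:  1.910008 phi_2 + 4.541012 phi_3 = 1.918608
  R3 <- R3 - (1.910008/3.816348) R2 = R3 - (0.500481) R2:  3.58509 phi_3 = 1.448432
Back-substitution:
  phi_hat_3 = 1.448432 / 3.58509 = 0.404016
  phi_hat_2 = (0.939448 - (1.910008)(0.404016)) / 3.816348 = 0.043962
  phi_hat_1 = (4.5308 - (4.5308)(0.043962) - (3.9475)(0.404016)) / 6.8244 = 0.401026
So phi_hat = [0.4010, 0.0440, 0.4040].
Therefore phi_hat_1 = 0.4010.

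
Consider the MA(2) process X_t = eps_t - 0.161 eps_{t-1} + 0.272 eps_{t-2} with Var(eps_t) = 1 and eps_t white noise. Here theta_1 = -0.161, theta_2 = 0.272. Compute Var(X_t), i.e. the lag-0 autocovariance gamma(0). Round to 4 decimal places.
\gamma(0) = 1.0999

For an MA(q) process X_t = eps_t + sum_i theta_i eps_{t-i} with
Var(eps_t) = sigma^2, the variance is
  gamma(0) = sigma^2 * (1 + sum_i theta_i^2).
  sum_i theta_i^2 = (-0.161)^2 + (0.272)^2 = 0.025921 + 0.073984 = 0.099905.
  gamma(0) = 1 * (1 + 0.099905) = 1 * 1.099905 = 1.099905, which rounds to 1.0999.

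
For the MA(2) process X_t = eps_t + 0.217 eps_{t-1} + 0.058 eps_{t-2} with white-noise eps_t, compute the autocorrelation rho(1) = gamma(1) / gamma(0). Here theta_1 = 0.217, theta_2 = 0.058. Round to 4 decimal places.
\rho(1) = 0.2186

For an MA(q) process with theta_0 = 1, the autocovariance is
  gamma(k) = sigma^2 * sum_{i=0..q-k} theta_i * theta_{i+k},
and rho(k) = gamma(k) / gamma(0). Sigma^2 cancels.
  numerator   = (1)*(0.217) + (0.217)*(0.058) = 0.229586.
  denominator = (1)^2 + (0.217)^2 + (0.058)^2 = 1.050453.
  rho(1) = 0.229586 / 1.050453 = 0.2186.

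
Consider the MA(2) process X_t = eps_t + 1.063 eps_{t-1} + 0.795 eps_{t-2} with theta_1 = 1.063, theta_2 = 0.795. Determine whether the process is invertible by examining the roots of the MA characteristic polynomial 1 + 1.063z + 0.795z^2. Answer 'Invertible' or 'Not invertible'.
\text{Invertible}

The MA(q) characteristic polynomial is P(z) = 1 + 1.063z + 0.795z^2.
Invertibility requires all roots to lie outside the unit circle, i.e. |z| > 1 for every root.
Set 1 + (1.063) z + (0.795) z^2 = 0, i.e. a z^2 + b z + c = 0 with a = 0.795, b = 1.063, c = 1.
Discriminant D = b^2 - 4ac = (1.063)^2 - 4*(0.795)*1 = 1.129969 - (3.18) = -2.050031.
D < 0, so the roots are the complex-conjugate pair z = (-b +/- i sqrt(-D)) / (2a) = -0.6686 +/- 0.9005i.
For a conjugate pair |z|^2 = z * conj(z) = (product of roots) = c/a = 1/(0.795) = 1.257862, so |z| = sqrt(1.257862) = 1.1215 for both roots.
Moduli of all roots: 1.1215, 1.1215.
All moduli strictly greater than 1? Yes.
Verdict: Invertible.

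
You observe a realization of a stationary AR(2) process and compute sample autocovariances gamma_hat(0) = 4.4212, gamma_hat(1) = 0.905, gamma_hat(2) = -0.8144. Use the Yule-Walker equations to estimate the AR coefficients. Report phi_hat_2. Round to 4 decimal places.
\hat\phi_{2} = -0.2360

The Yule-Walker equations for an AR(p) process read, in matrix form,
  Gamma_p phi = r_p,   with   (Gamma_p)_{ij} = gamma(|i - j|),
                       (r_p)_i = gamma(i),   i,j = 1..p.
Substitute the sample gammas (Toeplitz matrix and right-hand side of size 2):
  Gamma_p = [[4.4212, 0.905], [0.905, 4.4212]]
  r_p     = [0.905, -0.8144]
Written out:
  4.4212 phi_1 + 0.905 phi_2 = 0.905
  0.905 phi_1 + 4.4212 phi_2 = -0.8144
Solve by Cramer's rule:
  det = gamma(0)^2 - gamma(1)^2 = (4.4212)^2 - (0.905)^2 = 19.54700944 - 0.819025 = 18.72798444
  phi_hat_1 = [gamma(1) gamma(0) - gamma(1) gamma(2)] / det = [(0.905)(4.4212) - (0.905)(-0.8144)] / 18.72798444 = 4.738218 / 18.72798444 = 0.253
  phi_hat_2 = [gamma(0) gamma(2) - gamma(1)^2] / det = [(4.4212)(-0.8144) - (0.905)^2] / 18.72798444 = -4.41965028 / 18.72798444 = -0.236
So phi_hat = [0.2530, -0.2360].
Therefore phi_hat_2 = -0.2360.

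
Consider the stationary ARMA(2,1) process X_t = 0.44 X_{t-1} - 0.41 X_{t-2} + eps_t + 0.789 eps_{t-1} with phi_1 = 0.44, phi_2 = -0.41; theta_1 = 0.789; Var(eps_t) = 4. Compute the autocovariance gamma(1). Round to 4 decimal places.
\gamma(1) = 5.7540

Multiply the model equation by X_{t-k} and take expectations. With theta_0 = psi_0 = 1 and psi_j the MA(infinity) weights, this gives
  gamma(k) - sum_i phi_i gamma(k-i) = c_k,
  c_k = sigma^2 * sum_{j=k..q} theta_j psi_{j-k}   (c_k = 0 for k > q),
using gamma(-m) = gamma(m).
psi-weights needed (psi_j = theta_j + sum_i phi_i psi_{j-i}):
  psi_1 = theta_1 + phi_1 = 0.789 + (0.44) = 1.229
Right-hand sides:
  c_0 = sigma^2 (1 + theta_1 psi_1) = 4 * (1 + (0.789)(1.229)) = 4 * 1.969681 = 7.878724
  c_1 = sigma^2 theta_1 = 4 * (0.789) = 3.156
  c_2 = 0
Equations for k = 0, 1, 2 (AR order 2, c_2 = 0):
  (E0) gamma(0) = phi_1 gamma(1) + phi_2 gamma(2) + c_0
  (E1) gamma(1) = phi_1 gamma(0) + phi_2 gamma(1) + c_1
  (E2) gamma(2) = phi_1 gamma(1) + phi_2 gamma(0)
From (E1): gamma(1) = A gamma(0) + B with
  A = phi_1 / (1 - phi_2) = 0.44 / 1.41 = 0.312057,   B = c_1 / (1 - phi_2) = 3.156 / 1.41 = 2.238298.
Insert (E2) into (E0): gamma(0) (1 - phi_2^2) = phi_1 (1 + phi_2) gamma(1) + c_0.
  phi_1 (1 + phi_2) = (0.44)(0.59) = 0.2596,   1 - phi_2^2 = 0.8319.
Replace gamma(1) by A gamma(0) + B and collect gamma(0):
  gamma(0) [0.8319 - (0.2596)(0.312057)] = (0.2596)(2.238298) + 7.878724
  gamma(0) * 0.75089 = 8.459786
  gamma(0) = 8.459786 / 0.75089 = 11.266344.
  gamma(1) = A gamma(0) + B = (0.312057)(11.266344) + (2.238298) = 5.754037.
Therefore gamma(1) = 5.7540 (to 4 decimal places).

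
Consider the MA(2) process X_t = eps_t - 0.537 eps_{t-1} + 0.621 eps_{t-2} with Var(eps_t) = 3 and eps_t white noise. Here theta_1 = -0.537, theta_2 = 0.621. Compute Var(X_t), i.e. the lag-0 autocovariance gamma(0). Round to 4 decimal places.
\gamma(0) = 5.0220

For an MA(q) process X_t = eps_t + sum_i theta_i eps_{t-i} with
Var(eps_t) = sigma^2, the variance is
  gamma(0) = sigma^2 * (1 + sum_i theta_i^2).
  sum_i theta_i^2 = (-0.537)^2 + (0.621)^2 = 0.288369 + 0.385641 = 0.67401.
  gamma(0) = 3 * (1 + 0.67401) = 3 * 1.67401 = 5.02203, which rounds to 5.0220.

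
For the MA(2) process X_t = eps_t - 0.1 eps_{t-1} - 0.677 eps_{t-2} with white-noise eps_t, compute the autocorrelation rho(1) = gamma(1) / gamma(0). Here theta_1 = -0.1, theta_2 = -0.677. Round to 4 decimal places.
\rho(1) = -0.0220

For an MA(q) process with theta_0 = 1, the autocovariance is
  gamma(k) = sigma^2 * sum_{i=0..q-k} theta_i * theta_{i+k},
and rho(k) = gamma(k) / gamma(0). Sigma^2 cancels.
  numerator   = (1)*(-0.1) + (-0.1)*(-0.677) = -0.0323.
  denominator = (1)^2 + (-0.1)^2 + (-0.677)^2 = 1.468329.
  rho(1) = -0.0323 / 1.468329 = -0.0220.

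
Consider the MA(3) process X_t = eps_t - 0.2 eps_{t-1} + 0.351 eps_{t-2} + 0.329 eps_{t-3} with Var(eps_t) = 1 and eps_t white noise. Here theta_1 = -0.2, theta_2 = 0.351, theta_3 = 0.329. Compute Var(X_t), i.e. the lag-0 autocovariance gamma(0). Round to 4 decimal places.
\gamma(0) = 1.2714

For an MA(q) process X_t = eps_t + sum_i theta_i eps_{t-i} with
Var(eps_t) = sigma^2, the variance is
  gamma(0) = sigma^2 * (1 + sum_i theta_i^2).
  sum_i theta_i^2 = (-0.2)^2 + (0.351)^2 + (0.329)^2 = 0.04 + 0.123201 + 0.108241 = 0.271442.
  gamma(0) = 1 * (1 + 0.271442) = 1 * 1.271442 = 1.271442, which rounds to 1.2714.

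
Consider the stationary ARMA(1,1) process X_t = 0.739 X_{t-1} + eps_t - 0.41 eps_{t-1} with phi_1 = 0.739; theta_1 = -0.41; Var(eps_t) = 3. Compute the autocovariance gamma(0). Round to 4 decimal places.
\gamma(0) = 3.7154

Multiply the model equation by X_{t-k} and take expectations. With theta_0 = psi_0 = 1 and psi_j the MA(infinity) weights, this gives
  gamma(k) - sum_i phi_i gamma(k-i) = c_k,
  c_k = sigma^2 * sum_{j=k..q} theta_j psi_{j-k}   (c_k = 0 for k > q),
using gamma(-m) = gamma(m).
psi-weights needed (psi_j = theta_j + sum_i phi_i psi_{j-i}):
  psi_1 = theta_1 + phi_1 = -0.41 + (0.739) = 0.329
Right-hand sides:
  c_0 = sigma^2 (1 + theta_1 psi_1) = 3 * (1 + (-0.41)(0.329)) = 3 * 0.86511 = 2.59533
  c_1 = sigma^2 theta_1 = 3 * (-0.41) = -1.23
  c_2 = 0
Equations for k = 0 and k = 1 (AR order 1):
  gamma(0) = phi_1 gamma(1) + c_0
  gamma(1) = phi_1 gamma(0) + c_1
Substituting the second into the first: gamma(0) (1 - phi_1^2) = c_0 + phi_1 c_1, so
  gamma(0) = (c_0 + phi_1 c_1) / (1 - phi_1^2) = (2.59533 + (0.739)(-1.23)) / (1 - (0.739)^2) = 1.68636 / 0.453879 = 3.71544.
Therefore gamma(0) = 3.7154 (to 4 decimal places).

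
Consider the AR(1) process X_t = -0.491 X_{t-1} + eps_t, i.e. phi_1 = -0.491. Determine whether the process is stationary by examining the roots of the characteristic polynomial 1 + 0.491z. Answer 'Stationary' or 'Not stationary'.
\text{Stationary}

The AR(p) characteristic polynomial is P(z) = 1 + 0.491z.
Stationarity requires all roots to lie outside the unit circle, i.e. |z| > 1 for every root.
This is linear in z: 1 + (0.491) z = 0  =>  z = -1/(0.491) = -2.03666,  |z| = 2.03666.
Moduli of all roots: 2.0367.
All moduli strictly greater than 1? Yes.
Verdict: Stationary.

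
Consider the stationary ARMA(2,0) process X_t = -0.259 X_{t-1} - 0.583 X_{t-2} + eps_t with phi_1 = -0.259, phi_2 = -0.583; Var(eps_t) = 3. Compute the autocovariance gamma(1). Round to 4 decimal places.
\gamma(1) = -0.7640

Multiply the model equation by X_{t-k} and take expectations. With theta_0 = psi_0 = 1 and psi_j the MA(infinity) weights, this gives
  gamma(k) - sum_i phi_i gamma(k-i) = c_k,
  c_k = sigma^2 * sum_{j=k..q} theta_j psi_{j-k}   (c_k = 0 for k > q),
using gamma(-m) = gamma(m).
Pure AR (q = 0): c_0 = sigma^2 = 3, c_k = 0 for k >= 1.
Equations for k = 0, 1, 2 (AR order 2, c_2 = 0):
  (E0) gamma(0) = phi_1 gamma(1) + phi_2 gamma(2) + c_0
  (E1) gamma(1) = phi_1 gamma(0) + phi_2 gamma(1) + c_1
  (E2) gamma(2) = phi_1 gamma(1) + phi_2 gamma(0)
From (E1): gamma(1) = A gamma(0) + B with
  A = phi_1 / (1 - phi_2) = -0.259 / 1.583 = -0.163613,   B = c_1 / (1 - phi_2) = 0 / 1.583 = 0.
Insert (E2) into (E0): gamma(0) (1 - phi_2^2) = phi_1 (1 + phi_2) gamma(1) + c_0.
  phi_1 (1 + phi_2) = (-0.259)(0.417) = -0.108003,   1 - phi_2^2 = 0.660111.
Replace gamma(1) by A gamma(0) + B and collect gamma(0):
  gamma(0) [0.660111 - (-0.108003)(-0.163613)] = c_0 = 3
  gamma(0) * 0.64244 = 3
  gamma(0) = 3 / 0.64244 = 4.669695.
  gamma(1) = A gamma(0) = (-0.163613)(4.669695) = -0.764025.
Therefore gamma(1) = -0.7640 (to 4 decimal places).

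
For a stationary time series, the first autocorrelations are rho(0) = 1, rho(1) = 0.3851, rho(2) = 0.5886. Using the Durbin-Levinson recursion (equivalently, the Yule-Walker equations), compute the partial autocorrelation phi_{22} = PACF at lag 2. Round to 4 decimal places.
\phi_{22} = 0.5170

The PACF at lag k is phi_{kk}, the last component of the solution
to the Yule-Walker system G_k phi = r_k where
  (G_k)_{ij} = rho(|i - j|), (r_k)_i = rho(i), i,j = 1..k.
Equivalently, Durbin-Levinson gives phi_{kk} iteratively:
  phi_{11} = rho(1)
  phi_{kk} = [rho(k) - sum_{j=1..k-1} phi_{k-1,j} rho(k-j)]
            / [1 - sum_{j=1..k-1} phi_{k-1,j} rho(j)],
  phi_{k,j} = phi_{k-1,j} - phi_{kk} phi_{k-1,k-j},  j = 1..k-1.
Step k = 1:
  phi_11 = rho(1) = 0.3851.
Step k = 2:
  phi_22 = [rho(2) - phi_11 rho(1)] / [1 - phi_11 rho(1)] = [0.5886 - (0.3851)(0.3851)] / [1 - (0.3851)(0.3851)]
         = 0.44029799 / 0.85169799 = 0.517.
Therefore phi_{22} = 0.5170.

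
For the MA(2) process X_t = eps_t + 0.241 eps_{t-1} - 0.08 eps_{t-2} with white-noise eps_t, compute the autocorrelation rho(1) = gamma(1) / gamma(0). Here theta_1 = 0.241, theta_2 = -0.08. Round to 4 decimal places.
\rho(1) = 0.2083

For an MA(q) process with theta_0 = 1, the autocovariance is
  gamma(k) = sigma^2 * sum_{i=0..q-k} theta_i * theta_{i+k},
and rho(k) = gamma(k) / gamma(0). Sigma^2 cancels.
  numerator   = (1)*(0.241) + (0.241)*(-0.08) = 0.22172.
  denominator = (1)^2 + (0.241)^2 + (-0.08)^2 = 1.064481.
  rho(1) = 0.22172 / 1.064481 = 0.2083.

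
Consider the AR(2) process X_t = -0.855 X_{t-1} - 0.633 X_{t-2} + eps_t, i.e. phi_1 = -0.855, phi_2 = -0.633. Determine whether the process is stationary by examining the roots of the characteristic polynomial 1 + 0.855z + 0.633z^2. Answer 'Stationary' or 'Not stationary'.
\text{Stationary}

The AR(p) characteristic polynomial is P(z) = 1 + 0.855z + 0.633z^2.
Stationarity requires all roots to lie outside the unit circle, i.e. |z| > 1 for every root.
Set 1 + (0.855) z + (0.633) z^2 = 0, i.e. a z^2 + b z + c = 0 with a = 0.633, b = 0.855, c = 1.
Discriminant D = b^2 - 4ac = (0.855)^2 - 4*(0.633)*1 = 0.731025 - (2.532) = -1.800975.
D < 0, so the roots are the complex-conjugate pair z = (-b +/- i sqrt(-D)) / (2a) = -0.6754 +/- 1.06i.
For a conjugate pair |z|^2 = z * conj(z) = (product of roots) = c/a = 1/(0.633) = 1.579779, so |z| = sqrt(1.579779) = 1.2569 for both roots.
Moduli of all roots: 1.2569, 1.2569.
All moduli strictly greater than 1? Yes.
Verdict: Stationary.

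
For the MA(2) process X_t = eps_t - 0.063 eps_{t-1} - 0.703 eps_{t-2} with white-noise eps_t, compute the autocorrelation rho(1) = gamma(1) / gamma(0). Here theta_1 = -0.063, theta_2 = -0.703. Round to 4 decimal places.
\rho(1) = -0.0125

For an MA(q) process with theta_0 = 1, the autocovariance is
  gamma(k) = sigma^2 * sum_{i=0..q-k} theta_i * theta_{i+k},
and rho(k) = gamma(k) / gamma(0). Sigma^2 cancels.
  numerator   = (1)*(-0.063) + (-0.063)*(-0.703) = -0.018711.
  denominator = (1)^2 + (-0.063)^2 + (-0.703)^2 = 1.498178.
  rho(1) = -0.018711 / 1.498178 = -0.0125.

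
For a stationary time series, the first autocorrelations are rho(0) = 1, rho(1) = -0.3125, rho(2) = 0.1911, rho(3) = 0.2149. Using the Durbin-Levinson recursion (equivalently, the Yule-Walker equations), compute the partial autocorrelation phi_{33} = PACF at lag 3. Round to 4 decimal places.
\phi_{33} = 0.3370

The PACF at lag k is phi_{kk}, the last component of the solution
to the Yule-Walker system G_k phi = r_k where
  (G_k)_{ij} = rho(|i - j|), (r_k)_i = rho(i), i,j = 1..k.
Equivalently, Durbin-Levinson gives phi_{kk} iteratively:
  phi_{11} = rho(1)
  phi_{kk} = [rho(k) - sum_{j=1..k-1} phi_{k-1,j} rho(k-j)]
            / [1 - sum_{j=1..k-1} phi_{k-1,j} rho(j)],
  phi_{k,j} = phi_{k-1,j} - phi_{kk} phi_{k-1,k-j},  j = 1..k-1.
Step k = 1:
  phi_11 = rho(1) = -0.3125.
Step k = 2:
  phi_22 = [rho(2) - phi_11 rho(1)] / [1 - phi_11 rho(1)] = [0.1911 - (-0.3125)(-0.3125)] / [1 - (-0.3125)(-0.3125)]
         = 0.09344375 / 0.90234375 = 0.103557.
  Update: phi_21 = phi_11 - phi_22 phi_11 = -0.3125 - (0.103557)(-0.3125) = -0.280139.
Step k = 3:
  phi_33 = [rho(3) - phi_21 rho(2) - phi_22 rho(1)] / [1 - phi_21 rho(1) - phi_22 rho(2)]
    numerator   = 0.2149 - (-0.280139)(0.1911) - (0.103557)(-0.3125) = 0.30079594
    denominator = 1 - (-0.280139)(-0.3125) - (0.103557)(0.1911) = 0.89266702
  phi_33 = 0.30079594 / 0.89266702 = 0.337.
Therefore phi_{33} = 0.3370.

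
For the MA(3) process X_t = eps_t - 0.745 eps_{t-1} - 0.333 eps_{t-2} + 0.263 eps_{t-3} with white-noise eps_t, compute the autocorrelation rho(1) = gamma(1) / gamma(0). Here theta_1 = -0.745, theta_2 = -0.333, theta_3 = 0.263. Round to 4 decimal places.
\rho(1) = -0.3369

For an MA(q) process with theta_0 = 1, the autocovariance is
  gamma(k) = sigma^2 * sum_{i=0..q-k} theta_i * theta_{i+k},
and rho(k) = gamma(k) / gamma(0). Sigma^2 cancels.
  numerator   = (1)*(-0.745) + (-0.745)*(-0.333) + (-0.333)*(0.263) = -0.584494.
  denominator = (1)^2 + (-0.745)^2 + (-0.333)^2 + (0.263)^2 = 1.735083.
  rho(1) = -0.584494 / 1.735083 = -0.3369.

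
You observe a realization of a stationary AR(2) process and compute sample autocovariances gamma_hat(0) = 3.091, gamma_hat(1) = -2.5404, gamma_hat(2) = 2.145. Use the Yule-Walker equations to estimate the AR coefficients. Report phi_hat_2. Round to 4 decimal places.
\hat\phi_{2} = 0.0569

The Yule-Walker equations for an AR(p) process read, in matrix form,
  Gamma_p phi = r_p,   with   (Gamma_p)_{ij} = gamma(|i - j|),
                       (r_p)_i = gamma(i),   i,j = 1..p.
Substitute the sample gammas (Toeplitz matrix and right-hand side of size 2):
  Gamma_p = [[3.091, -2.5404], [-2.5404, 3.091]]
  r_p     = [-2.5404, 2.145]
Written out:
  3.091 phi_1 - 2.5404 phi_2 = -2.5404
  -2.5404 phi_1 + 3.091 phi_2 = 2.145
Solve by Cramer's rule:
  det = gamma(0)^2 - gamma(1)^2 = (3.091)^2 - (-2.5404)^2 = 9.554281 - 6.45363216 = 3.10064884
  phi_hat_1 = [gamma(1) gamma(0) - gamma(1) gamma(2)] / det = [(-2.5404)(3.091) - (-2.5404)(2.145)] / 3.10064884 = -2.4032184 / 3.10064884 = -0.7751
  phi_hat_2 = [gamma(0) gamma(2) - gamma(1)^2] / det = [(3.091)(2.145) - (-2.5404)^2] / 3.10064884 = 0.17656284 / 3.10064884 = 0.0569
So phi_hat = [-0.7751, 0.0569].
Therefore phi_hat_2 = 0.0569.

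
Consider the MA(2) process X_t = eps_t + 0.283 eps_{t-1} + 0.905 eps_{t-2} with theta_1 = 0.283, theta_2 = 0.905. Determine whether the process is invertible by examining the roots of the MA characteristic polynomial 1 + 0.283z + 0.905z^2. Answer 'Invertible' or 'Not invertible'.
\text{Invertible}

The MA(q) characteristic polynomial is P(z) = 1 + 0.283z + 0.905z^2.
Invertibility requires all roots to lie outside the unit circle, i.e. |z| > 1 for every root.
Set 1 + (0.283) z + (0.905) z^2 = 0, i.e. a z^2 + b z + c = 0 with a = 0.905, b = 0.283, c = 1.
Discriminant D = b^2 - 4ac = (0.283)^2 - 4*(0.905)*1 = 0.080089 - (3.62) = -3.539911.
D < 0, so the roots are the complex-conjugate pair z = (-b +/- i sqrt(-D)) / (2a) = -0.1564 +/- 1.0395i.
For a conjugate pair |z|^2 = z * conj(z) = (product of roots) = c/a = 1/(0.905) = 1.104972, so |z| = sqrt(1.104972) = 1.0512 for both roots.
Moduli of all roots: 1.0512, 1.0512.
All moduli strictly greater than 1? Yes.
Verdict: Invertible.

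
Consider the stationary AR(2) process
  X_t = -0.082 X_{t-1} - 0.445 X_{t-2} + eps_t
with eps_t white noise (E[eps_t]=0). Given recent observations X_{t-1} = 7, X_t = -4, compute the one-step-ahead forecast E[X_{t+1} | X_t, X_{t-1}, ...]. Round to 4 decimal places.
E[X_{t+1} \mid \mathcal F_t] = -2.7870

For an AR(p) model X_t = c + sum_i phi_i X_{t-i} + eps_t, the
one-step-ahead conditional mean is
  E[X_{t+1} | X_t, ...] = c + sum_i phi_i X_{t+1-i}.
Substitute known values:
  E[X_{t+1} | ...] = (-0.082) * (-4) + (-0.445) * (7)
                   = -2.7870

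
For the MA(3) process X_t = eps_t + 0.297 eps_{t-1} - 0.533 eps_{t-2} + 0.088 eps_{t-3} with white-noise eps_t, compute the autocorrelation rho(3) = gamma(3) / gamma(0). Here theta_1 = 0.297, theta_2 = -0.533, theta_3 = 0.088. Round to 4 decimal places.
\rho(3) = 0.0638

For an MA(q) process with theta_0 = 1, the autocovariance is
  gamma(k) = sigma^2 * sum_{i=0..q-k} theta_i * theta_{i+k},
and rho(k) = gamma(k) / gamma(0). Sigma^2 cancels.
  numerator   = (1)*(0.088) = 0.088.
  denominator = (1)^2 + (0.297)^2 + (-0.533)^2 + (0.088)^2 = 1.380042.
  rho(3) = 0.088 / 1.380042 = 0.0638.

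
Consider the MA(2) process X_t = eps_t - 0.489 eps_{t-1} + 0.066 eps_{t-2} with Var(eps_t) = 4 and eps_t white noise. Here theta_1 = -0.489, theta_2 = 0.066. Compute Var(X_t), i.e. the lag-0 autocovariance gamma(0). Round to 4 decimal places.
\gamma(0) = 4.9739

For an MA(q) process X_t = eps_t + sum_i theta_i eps_{t-i} with
Var(eps_t) = sigma^2, the variance is
  gamma(0) = sigma^2 * (1 + sum_i theta_i^2).
  sum_i theta_i^2 = (-0.489)^2 + (0.066)^2 = 0.239121 + 0.004356 = 0.243477.
  gamma(0) = 4 * (1 + 0.243477) = 4 * 1.243477 = 4.973908, which rounds to 4.9739.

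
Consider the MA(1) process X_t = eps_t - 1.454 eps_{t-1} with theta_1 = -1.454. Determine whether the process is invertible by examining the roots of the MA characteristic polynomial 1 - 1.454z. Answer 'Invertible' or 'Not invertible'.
\text{Not invertible}

The MA(q) characteristic polynomial is P(z) = 1 - 1.454z.
Invertibility requires all roots to lie outside the unit circle, i.e. |z| > 1 for every root.
This is linear in z: 1 + (-1.454) z = 0  =>  z = -1/(-1.454) = 0.687758,  |z| = 0.687758.
Moduli of all roots: 0.6878.
All moduli strictly greater than 1? No.
Verdict: Not invertible.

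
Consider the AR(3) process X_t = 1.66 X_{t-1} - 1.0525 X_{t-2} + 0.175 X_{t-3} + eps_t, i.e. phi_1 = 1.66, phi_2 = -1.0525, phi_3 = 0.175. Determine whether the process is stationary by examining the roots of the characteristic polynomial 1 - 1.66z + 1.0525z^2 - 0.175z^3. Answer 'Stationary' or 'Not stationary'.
\text{Stationary}

The AR(p) characteristic polynomial is P(z) = 1 - 1.66z + 1.0525z^2 - 0.175z^3.
Stationarity requires all roots to lie outside the unit circle, i.e. |z| > 1 for every root.
Degree 3: look for a simple real root z0 first, then factor out (1 - z/z0) and solve the remaining quadratic.
Testing z0 = 4: P(4) = 1 + (-1.66)(4) + (1.0525)(4)^2 + (-0.175)(4)^3
  = 1 + (-6.64) + (16.84) + (-11.2) = 0.  So z_0 = 4 is a root, |z_0| = 4.
Divide out the factor (1 - 0.25 z) = (1 - z/z0) (since 1/z0 = 0.25):
  P(z) = (1 - 0.25 z)(1 + (-1.41) z + (0.7) z^2)
  [check: z-coef -1.41 - (0.25) = -1.66; z^2-coef 0.7 - (0.25)(-1.41) = 1.0525; z^3-coef -(0.25)(0.7) = -0.175.]
Remaining roots from the quadratic factor 1 + (-1.41) z + (0.7) z^2:
  Set 1 + (-1.41) z + (0.7) z^2 = 0, i.e. a z^2 + b z + c = 0 with a = 0.7, b = -1.41, c = 1.
  Discriminant D = b^2 - 4ac = (-1.41)^2 - 4*(0.7)*1 = 1.9881 - (2.8) = -0.8119.
  D < 0, so the roots are the complex-conjugate pair z = (-b +/- i sqrt(-D)) / (2a) = 1.0071 +/- 0.6436i.
  For a conjugate pair |z|^2 = z * conj(z) = (product of roots) = c/a = 1/(0.7) = 1.428571, so |z| = sqrt(1.428571) = 1.1952 for both roots.
Moduli of all roots: 4.0000, 1.1952, 1.1952.
All moduli strictly greater than 1? Yes.
Verdict: Stationary.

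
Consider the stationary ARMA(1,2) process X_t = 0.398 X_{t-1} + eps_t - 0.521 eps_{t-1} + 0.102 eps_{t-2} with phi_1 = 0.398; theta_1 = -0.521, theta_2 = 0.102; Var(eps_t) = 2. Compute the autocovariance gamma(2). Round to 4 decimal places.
\gamma(2) = 0.1020

Multiply the model equation by X_{t-k} and take expectations. With theta_0 = psi_0 = 1 and psi_j the MA(infinity) weights, this gives
  gamma(k) - sum_i phi_i gamma(k-i) = c_k,
  c_k = sigma^2 * sum_{j=k..q} theta_j psi_{j-k}   (c_k = 0 for k > q),
using gamma(-m) = gamma(m).
psi-weights needed (psi_j = theta_j + sum_i phi_i psi_{j-i}):
  psi_1 = theta_1 + phi_1 = -0.521 + (0.398) = -0.123
  psi_2 = theta_2 + phi_1 psi_1 = 0.102 + (0.398)(-0.123) = 0.053046
Right-hand sides:
  c_0 = sigma^2 (1 + theta_1 psi_1 + theta_2 psi_2) = 2 * (1 + (-0.521)(-0.123) + (0.102)(0.053046)) = 2 * 1.069494 = 2.138987
  c_1 = sigma^2 (theta_1 + theta_2 psi_1) = 2 * (-0.521 + (0.102)(-0.123)) = -1.067092
  c_2 = sigma^2 theta_2 = 2 * (0.102) = 0.204
Equations for k = 0 and k = 1 (AR order 1):
  gamma(0) = phi_1 gamma(1) + c_0
  gamma(1) = phi_1 gamma(0) + c_1
Substituting the second into the first: gamma(0) (1 - phi_1^2) = c_0 + phi_1 c_1, so
  gamma(0) = (c_0 + phi_1 c_1) / (1 - phi_1^2) = (2.138987 + (0.398)(-1.067092)) / (1 - (0.398)^2) = 1.714285 / 0.841596 = 2.036945.
  gamma(1) = phi_1 gamma(0) + c_1 = (0.398)(2.036945) + (-1.067092) = -0.256388.
For k = 2: gamma(2) = phi_1 gamma(1) + c_2
  = (0.398)(-0.256388) + (0.204) = 0.101958.
Therefore gamma(2) = 0.1020 (to 4 decimal places).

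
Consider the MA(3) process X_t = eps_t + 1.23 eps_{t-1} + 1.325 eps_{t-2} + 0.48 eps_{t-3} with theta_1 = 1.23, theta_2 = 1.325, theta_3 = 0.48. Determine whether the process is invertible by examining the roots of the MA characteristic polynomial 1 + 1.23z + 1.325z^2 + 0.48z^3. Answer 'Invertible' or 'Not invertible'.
\text{Invertible}

The MA(q) characteristic polynomial is P(z) = 1 + 1.23z + 1.325z^2 + 0.48z^3.
Invertibility requires all roots to lie outside the unit circle, i.e. |z| > 1 for every root.
Degree 3: look for a simple real root z0 first, then factor out (1 - z/z0) and solve the remaining quadratic.
Testing z0 = -2: P(-2) = 1 + (1.23)(-2) + (1.325)(-2)^2 + (0.48)(-2)^3
  = 1 + (-2.46) + (5.3) + (-3.84) = 0.  So z_0 = -2 is a root, |z_0| = 2.
Divide out the factor (1 + 0.5 z) = (1 - z/z0) (since 1/z0 = -0.5):
  P(z) = (1 + 0.5 z)(1 + (0.73) z + (0.96) z^2)
  [check: z-coef 0.73 - (-0.5) = 1.23; z^2-coef 0.96 - (-0.5)(0.73) = 1.325; z^3-coef -(-0.5)(0.96) = 0.48.]
Remaining roots from the quadratic factor 1 + (0.73) z + (0.96) z^2:
  Set 1 + (0.73) z + (0.96) z^2 = 0, i.e. a z^2 + b z + c = 0 with a = 0.96, b = 0.73, c = 1.
  Discriminant D = b^2 - 4ac = (0.73)^2 - 4*(0.96)*1 = 0.5329 - (3.84) = -3.3071.
  D < 0, so the roots are the complex-conjugate pair z = (-b +/- i sqrt(-D)) / (2a) = -0.3802 +/- 0.9472i.
  For a conjugate pair |z|^2 = z * conj(z) = (product of roots) = c/a = 1/(0.96) = 1.041667, so |z| = sqrt(1.041667) = 1.0206 for both roots.
Moduli of all roots: 2.0000, 1.0206, 1.0206.
All moduli strictly greater than 1? Yes.
Verdict: Invertible.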